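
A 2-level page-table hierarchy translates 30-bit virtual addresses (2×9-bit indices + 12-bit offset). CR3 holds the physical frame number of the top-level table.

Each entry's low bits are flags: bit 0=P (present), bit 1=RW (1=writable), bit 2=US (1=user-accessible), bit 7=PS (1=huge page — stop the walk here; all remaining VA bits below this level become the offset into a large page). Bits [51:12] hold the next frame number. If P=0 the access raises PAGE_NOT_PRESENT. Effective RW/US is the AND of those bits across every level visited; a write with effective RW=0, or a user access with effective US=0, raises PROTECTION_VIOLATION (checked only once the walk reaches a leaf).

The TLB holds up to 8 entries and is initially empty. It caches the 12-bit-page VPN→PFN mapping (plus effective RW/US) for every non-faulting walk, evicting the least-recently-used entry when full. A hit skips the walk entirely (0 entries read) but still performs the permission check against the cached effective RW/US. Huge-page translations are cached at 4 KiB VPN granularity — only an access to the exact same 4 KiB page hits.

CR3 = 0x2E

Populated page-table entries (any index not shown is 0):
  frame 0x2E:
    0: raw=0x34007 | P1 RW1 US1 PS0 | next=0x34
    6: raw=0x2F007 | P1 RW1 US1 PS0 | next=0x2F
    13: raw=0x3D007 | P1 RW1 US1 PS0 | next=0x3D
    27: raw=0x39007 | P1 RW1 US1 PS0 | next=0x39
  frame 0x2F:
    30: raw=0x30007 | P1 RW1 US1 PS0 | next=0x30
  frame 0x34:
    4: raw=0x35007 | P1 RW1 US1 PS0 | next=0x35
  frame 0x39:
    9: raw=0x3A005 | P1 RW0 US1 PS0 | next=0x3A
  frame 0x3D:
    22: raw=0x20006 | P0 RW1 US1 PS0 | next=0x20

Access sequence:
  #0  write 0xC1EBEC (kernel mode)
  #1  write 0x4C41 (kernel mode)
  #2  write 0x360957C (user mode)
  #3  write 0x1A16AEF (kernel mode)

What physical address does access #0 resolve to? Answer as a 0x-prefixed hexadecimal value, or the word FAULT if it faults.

Per-access translation:
#0 VA=0xC1EBEC (w,kernel):
  [0] read 0x2E idx=6: raw=0x2F007 flags P=1 W=1 U=1 S=0
  [1] read 0x2F idx=30: raw=0x30007 flags P=1 W=1 U=1 S=0
  → PA=0x30BEC  (2 entries read)
#1 VA=0x4C41 (w,kernel):
  [0] read 0x2E idx=0: raw=0x34007 flags P=1 W=1 U=1 S=0
  [1] read 0x34 idx=4: raw=0x35007 flags P=1 W=1 U=1 S=0
  → PA=0x35C41  (2 entries read)
#2 VA=0x360957C (w,user):
  [0] read 0x2E idx=27: raw=0x39007 flags P=1 W=1 U=1 S=0
  [1] read 0x39 idx=9: raw=0x3A005 flags P=1 W=0 U=1 S=0
  ⇒ fault: PROTECTION_VIOLATION  — 2 lookups
#3 VA=0x1A16AEF (w,kernel):
  [0] read 0x2E idx=13: raw=0x3D007 flags P=1 W=1 U=1 S=0
  [1] read 0x3D idx=22: raw=0x20006 flags P=0 W=1 U=1 S=0
  ⇒ fault: PAGE_NOT_PRESENT  — 2 lookups

Access #0 PA: 0x30BEC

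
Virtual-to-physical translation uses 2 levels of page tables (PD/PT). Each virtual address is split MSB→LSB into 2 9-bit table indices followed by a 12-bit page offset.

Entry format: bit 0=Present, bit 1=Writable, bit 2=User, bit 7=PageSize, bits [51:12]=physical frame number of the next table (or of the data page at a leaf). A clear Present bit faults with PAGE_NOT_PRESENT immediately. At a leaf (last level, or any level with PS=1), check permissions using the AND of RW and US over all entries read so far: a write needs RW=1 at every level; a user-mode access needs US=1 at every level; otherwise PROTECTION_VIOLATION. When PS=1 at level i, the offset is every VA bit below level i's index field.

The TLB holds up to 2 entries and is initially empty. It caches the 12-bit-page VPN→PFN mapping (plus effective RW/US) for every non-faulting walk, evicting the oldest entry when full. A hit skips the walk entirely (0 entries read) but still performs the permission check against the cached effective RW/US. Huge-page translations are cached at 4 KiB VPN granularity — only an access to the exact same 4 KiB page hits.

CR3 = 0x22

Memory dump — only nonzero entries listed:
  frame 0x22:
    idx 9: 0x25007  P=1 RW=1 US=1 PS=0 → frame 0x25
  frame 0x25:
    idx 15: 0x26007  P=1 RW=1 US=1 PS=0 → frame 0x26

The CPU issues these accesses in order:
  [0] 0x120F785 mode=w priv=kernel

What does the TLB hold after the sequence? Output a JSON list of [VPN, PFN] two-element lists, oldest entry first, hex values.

Walk each access:
#0 VA=0x120F785 (w,kernel):
  L0: frame=0x22 idx=9 entry=0x25007 [P=1 RW=1 US=1 PS=0]
  L1: frame=0x25 idx=15 entry=0x26007 [P=1 RW=1 US=1 PS=0]
  ✓ 0x26785  — 2 lookups

TLB: [["0x120F", "0x26"]]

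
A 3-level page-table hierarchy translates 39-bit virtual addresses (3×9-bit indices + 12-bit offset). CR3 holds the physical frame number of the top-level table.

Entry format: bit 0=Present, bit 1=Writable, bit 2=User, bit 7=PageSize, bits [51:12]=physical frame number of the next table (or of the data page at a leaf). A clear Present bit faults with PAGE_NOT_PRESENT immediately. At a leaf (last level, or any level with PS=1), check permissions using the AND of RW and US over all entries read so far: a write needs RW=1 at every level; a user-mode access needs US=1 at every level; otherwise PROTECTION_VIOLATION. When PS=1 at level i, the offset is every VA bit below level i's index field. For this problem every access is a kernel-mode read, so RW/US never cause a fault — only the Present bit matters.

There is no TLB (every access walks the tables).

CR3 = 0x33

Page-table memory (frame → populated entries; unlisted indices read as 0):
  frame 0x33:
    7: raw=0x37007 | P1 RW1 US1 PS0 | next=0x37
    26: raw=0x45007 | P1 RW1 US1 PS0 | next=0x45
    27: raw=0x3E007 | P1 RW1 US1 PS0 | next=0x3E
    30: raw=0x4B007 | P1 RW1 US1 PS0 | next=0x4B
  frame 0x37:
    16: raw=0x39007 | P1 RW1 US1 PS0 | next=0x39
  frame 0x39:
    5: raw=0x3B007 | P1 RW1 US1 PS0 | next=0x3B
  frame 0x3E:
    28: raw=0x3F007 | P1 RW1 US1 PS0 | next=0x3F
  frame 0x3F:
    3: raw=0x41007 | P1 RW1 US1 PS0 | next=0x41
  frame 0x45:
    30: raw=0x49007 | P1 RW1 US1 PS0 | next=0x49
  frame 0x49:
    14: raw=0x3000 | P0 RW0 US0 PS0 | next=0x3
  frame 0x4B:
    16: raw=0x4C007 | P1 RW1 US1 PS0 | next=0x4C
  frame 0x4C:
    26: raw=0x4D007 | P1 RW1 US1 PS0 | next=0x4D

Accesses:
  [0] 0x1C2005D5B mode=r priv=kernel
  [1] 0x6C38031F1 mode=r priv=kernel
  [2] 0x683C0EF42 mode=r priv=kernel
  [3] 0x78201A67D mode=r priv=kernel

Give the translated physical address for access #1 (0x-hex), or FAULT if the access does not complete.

Per-access translation:
#0 VA=0x1C2005D5B (r,kernel):
  lvl0: tbl 0x33, slot 7 ⇒ 0x37007 (P1/RW1/US1/PS0)
  lvl1: tbl 0x37, slot 16 ⇒ 0x39007 (P1/RW1/US1/PS0)
  lvl2: tbl 0x39, slot 5 ⇒ 0x3B007 (P1/RW1/US1/PS0)
  → PA=0x3BD5B  (3 entries read)
#1 VA=0x6C38031F1 (r,kernel):
  lvl0: tbl 0x33, slot 27 ⇒ 0x3E007 (P1/RW1/US1/PS0)
  lvl1: tbl 0x3E, slot 28 ⇒ 0x3F007 (P1/RW1/US1/PS0)
  lvl2: tbl 0x3F, slot 3 ⇒ 0x41007 (P1/RW1/US1/PS0)
  → PA=0x411F1  (3 entries read)
#2 VA=0x683C0EF42 (r,kernel):
  lvl0: tbl 0x33, slot 26 ⇒ 0x45007 (P1/RW1/US1/PS0)
  lvl1: tbl 0x45, slot 30 ⇒ 0x49007 (P1/RW1/US1/PS0)
  lvl2: tbl 0x49, slot 14 ⇒ 0x3000 (P0/RW0/US0/PS0)
  ✗ PAGE_NOT_PRESENT  [3 reads]
#3 VA=0x78201A67D (r,kernel):
  lvl0: tbl 0x33, slot 30 ⇒ 0x4B007 (P1/RW1/US1/PS0)
  lvl1: tbl 0x4B, slot 16 ⇒ 0x4C007 (P1/RW1/US1/PS0)
  lvl2: tbl 0x4C, slot 26 ⇒ 0x4D007 (P1/RW1/US1/PS0)
  → PA=0x4D67D  (3 entries read)

Access #1 PA: 0x411F1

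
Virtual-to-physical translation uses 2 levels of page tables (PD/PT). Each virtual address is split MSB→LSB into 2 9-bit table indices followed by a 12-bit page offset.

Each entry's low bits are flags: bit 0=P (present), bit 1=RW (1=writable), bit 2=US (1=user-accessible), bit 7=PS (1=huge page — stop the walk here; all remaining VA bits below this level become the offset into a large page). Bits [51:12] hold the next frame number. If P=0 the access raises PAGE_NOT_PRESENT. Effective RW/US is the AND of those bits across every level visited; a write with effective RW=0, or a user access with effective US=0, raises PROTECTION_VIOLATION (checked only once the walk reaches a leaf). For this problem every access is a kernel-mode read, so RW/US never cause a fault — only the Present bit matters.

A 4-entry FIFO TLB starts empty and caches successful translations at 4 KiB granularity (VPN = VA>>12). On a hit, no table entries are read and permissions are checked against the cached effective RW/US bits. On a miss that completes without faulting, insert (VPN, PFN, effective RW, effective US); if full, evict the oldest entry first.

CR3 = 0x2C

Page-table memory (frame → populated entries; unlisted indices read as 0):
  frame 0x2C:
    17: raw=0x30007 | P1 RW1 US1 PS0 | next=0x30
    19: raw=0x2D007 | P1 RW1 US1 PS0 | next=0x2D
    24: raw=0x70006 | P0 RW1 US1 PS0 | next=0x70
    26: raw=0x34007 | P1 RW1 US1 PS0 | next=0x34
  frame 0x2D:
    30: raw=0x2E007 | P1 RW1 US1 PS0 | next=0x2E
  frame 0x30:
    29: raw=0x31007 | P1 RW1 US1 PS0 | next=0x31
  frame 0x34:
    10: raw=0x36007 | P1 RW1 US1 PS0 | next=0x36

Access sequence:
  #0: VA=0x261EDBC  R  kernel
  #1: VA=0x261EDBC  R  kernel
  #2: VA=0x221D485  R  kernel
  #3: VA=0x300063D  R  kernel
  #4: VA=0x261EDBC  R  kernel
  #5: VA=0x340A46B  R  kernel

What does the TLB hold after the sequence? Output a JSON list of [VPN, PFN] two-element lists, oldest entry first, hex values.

Trace:
#0 VA=0x261EDBC (r,kernel):
  [0] read 0x2C idx=19: raw=0x2D007 flags P=1 W=1 U=1 S=0
  [1] read 0x2D idx=30: raw=0x2E007 flags P=1 W=1 U=1 S=0
  → PA=0x2EDBC  (2 entries read)
#1 VA=0x261EDBC (r,kernel):
  TLB hit vpn=0x261E → PA=0x2EDBC
#2 VA=0x221D485 (r,kernel):
  [0] read 0x2C idx=17: raw=0x30007 flags P=1 W=1 U=1 S=0
  [1] read 0x30 idx=29: raw=0x31007 flags P=1 W=1 U=1 S=0
  → PA=0x31485  (2 entries read)
#3 VA=0x300063D (r,kernel):
  [0] read 0x2C idx=24: raw=0x70006 flags P=0 W=1 U=1 S=0
  → PAGE_NOT_PRESENT  (1 entries read)
#4 VA=0x261EDBC (r,kernel):
  TLB hit vpn=0x261E → PA=0x2EDBC
#5 VA=0x340A46B (r,kernel):
  [0] read 0x2C idx=26: raw=0x34007 flags P=1 W=1 U=1 S=0
  [1] read 0x34 idx=10: raw=0x36007 flags P=1 W=1 U=1 S=0
  → PA=0x3646B  (2 entries read)

TLB: [["0x261E", "0x2E"], ["0x221D", "0x31"], ["0x340A", "0x36"]]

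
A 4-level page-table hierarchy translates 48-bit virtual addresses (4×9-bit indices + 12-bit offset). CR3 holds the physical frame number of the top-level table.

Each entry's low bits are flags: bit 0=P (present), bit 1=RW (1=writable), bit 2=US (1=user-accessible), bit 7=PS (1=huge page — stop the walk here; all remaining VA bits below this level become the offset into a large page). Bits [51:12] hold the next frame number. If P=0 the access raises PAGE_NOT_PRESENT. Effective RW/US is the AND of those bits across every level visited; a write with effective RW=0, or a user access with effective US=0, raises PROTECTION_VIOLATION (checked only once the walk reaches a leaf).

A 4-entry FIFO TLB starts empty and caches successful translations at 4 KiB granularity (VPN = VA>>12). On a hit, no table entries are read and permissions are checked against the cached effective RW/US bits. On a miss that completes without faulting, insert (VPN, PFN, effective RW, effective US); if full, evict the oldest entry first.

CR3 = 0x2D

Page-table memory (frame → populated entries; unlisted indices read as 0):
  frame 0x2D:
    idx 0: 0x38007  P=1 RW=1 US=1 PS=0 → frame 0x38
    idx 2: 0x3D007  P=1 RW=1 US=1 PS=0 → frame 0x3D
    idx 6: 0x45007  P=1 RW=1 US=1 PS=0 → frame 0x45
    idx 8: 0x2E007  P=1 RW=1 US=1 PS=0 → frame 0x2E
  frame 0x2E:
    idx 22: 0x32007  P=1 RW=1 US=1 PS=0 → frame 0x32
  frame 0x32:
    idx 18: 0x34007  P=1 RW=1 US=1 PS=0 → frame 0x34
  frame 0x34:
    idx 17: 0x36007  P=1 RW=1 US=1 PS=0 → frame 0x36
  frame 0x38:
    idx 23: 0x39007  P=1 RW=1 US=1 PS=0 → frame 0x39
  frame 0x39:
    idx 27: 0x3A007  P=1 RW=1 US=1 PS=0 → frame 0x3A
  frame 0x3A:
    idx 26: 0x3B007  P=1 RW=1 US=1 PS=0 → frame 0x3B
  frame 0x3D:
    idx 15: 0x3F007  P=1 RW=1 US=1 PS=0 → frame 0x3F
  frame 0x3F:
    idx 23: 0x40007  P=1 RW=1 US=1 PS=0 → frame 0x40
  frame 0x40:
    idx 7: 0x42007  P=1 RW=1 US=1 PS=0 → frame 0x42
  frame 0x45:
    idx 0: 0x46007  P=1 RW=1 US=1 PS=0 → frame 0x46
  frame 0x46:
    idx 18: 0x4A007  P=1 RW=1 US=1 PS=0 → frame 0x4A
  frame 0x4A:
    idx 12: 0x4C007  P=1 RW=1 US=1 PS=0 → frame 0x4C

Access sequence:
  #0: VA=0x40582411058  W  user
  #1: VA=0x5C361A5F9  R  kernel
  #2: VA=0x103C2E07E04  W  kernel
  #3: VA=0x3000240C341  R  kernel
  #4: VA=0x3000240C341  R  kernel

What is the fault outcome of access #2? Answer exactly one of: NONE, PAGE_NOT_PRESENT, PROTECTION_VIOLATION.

Walk each access:
#0 VA=0x40582411058 (w,user):
  L0: frame=0x2D idx=8 entry=0x2E007 [P=1 RW=1 US=1 PS=0]
  L1: frame=0x2E idx=22 entry=0x32007 [P=1 RW=1 US=1 PS=0]
  L2: frame=0x32 idx=18 entry=0x34007 [P=1 RW=1 US=1 PS=0]
  L3: frame=0x34 idx=17 entry=0x36007 [P=1 RW=1 US=1 PS=0]
  ⇒ phys 0x36058  [4 reads]
#1 VA=0x5C361A5F9 (r,kernel):
  L0: frame=0x2D idx=0 entry=0x38007 [P=1 RW=1 US=1 PS=0]
  L1: frame=0x38 idx=23 entry=0x39007 [P=1 RW=1 US=1 PS=0]
  L2: frame=0x39 idx=27 entry=0x3A007 [P=1 RW=1 US=1 PS=0]
  L3: frame=0x3A idx=26 entry=0x3B007 [P=1 RW=1 US=1 PS=0]
  ⇒ phys 0x3B5F9  [4 reads]
#2 VA=0x103C2E07E04 (w,kernel):
  L0: frame=0x2D idx=2 entry=0x3D007 [P=1 RW=1 US=1 PS=0]
  L1: frame=0x3D idx=15 entry=0x3F007 [P=1 RW=1 US=1 PS=0]
  L2: frame=0x3F idx=23 entry=0x40007 [P=1 RW=1 US=1 PS=0]
  L3: frame=0x40 idx=7 entry=0x42007 [P=1 RW=1 US=1 PS=0]
  ⇒ phys 0x42E04  [4 reads]
#3 VA=0x3000240C341 (r,kernel):
  L0: frame=0x2D idx=6 entry=0x45007 [P=1 RW=1 US=1 PS=0]
  L1: frame=0x45 idx=0 entry=0x46007 [P=1 RW=1 US=1 PS=0]
  L2: frame=0x46 idx=18 entry=0x4A007 [P=1 RW=1 US=1 PS=0]
  L3: frame=0x4A idx=12 entry=0x4C007 [P=1 RW=1 US=1 PS=0]
  ⇒ phys 0x4C341  [4 reads]
#4 VA=0x3000240C341 (r,kernel):
  TLB hit vpn=0x3000240C → PA=0x4C341

Access #2 fault: NONE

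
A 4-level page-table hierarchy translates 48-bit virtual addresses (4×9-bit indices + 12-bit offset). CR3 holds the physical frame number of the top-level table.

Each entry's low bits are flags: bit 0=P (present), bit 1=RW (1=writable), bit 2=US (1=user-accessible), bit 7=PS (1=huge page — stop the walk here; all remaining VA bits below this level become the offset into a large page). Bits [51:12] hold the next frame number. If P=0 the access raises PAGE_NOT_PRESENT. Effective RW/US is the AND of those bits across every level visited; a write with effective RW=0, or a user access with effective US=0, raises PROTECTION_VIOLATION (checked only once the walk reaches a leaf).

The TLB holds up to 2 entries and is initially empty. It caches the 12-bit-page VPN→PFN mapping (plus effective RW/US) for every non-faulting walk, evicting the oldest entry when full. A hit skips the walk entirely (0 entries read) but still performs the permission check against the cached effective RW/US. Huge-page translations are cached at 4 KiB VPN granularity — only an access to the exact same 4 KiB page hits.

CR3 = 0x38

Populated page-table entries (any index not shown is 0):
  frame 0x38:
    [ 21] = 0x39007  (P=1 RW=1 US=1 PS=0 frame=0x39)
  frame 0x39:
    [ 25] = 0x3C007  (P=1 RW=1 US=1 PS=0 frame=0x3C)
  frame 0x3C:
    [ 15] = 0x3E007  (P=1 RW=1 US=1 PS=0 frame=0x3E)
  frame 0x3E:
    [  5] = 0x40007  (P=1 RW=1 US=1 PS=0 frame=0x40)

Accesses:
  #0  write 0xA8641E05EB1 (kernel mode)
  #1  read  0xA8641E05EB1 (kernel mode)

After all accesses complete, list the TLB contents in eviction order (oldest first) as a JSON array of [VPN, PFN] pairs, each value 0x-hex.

Walk each access:
#0 VA=0xA8641E05EB1 (w,kernel):
  L0 @0x38[21] → 0x39007  P=1,RW=1,US=1,PS=0
  L1 @0x39[25] → 0x3C007  P=1,RW=1,US=1,PS=0
  L2 @0x3C[15] → 0x3E007  P=1,RW=1,US=1,PS=0
  L3 @0x3E[5] → 0x40007  P=1,RW=1,US=1,PS=0
  → PA=0x40EB1  (4 entries read)
#1 VA=0xA8641E05EB1 (r,kernel):
  TLB hit vpn=0xA8641E05 → PA=0x40EB1

TLB: [["0xA8641E05", "0x40"]]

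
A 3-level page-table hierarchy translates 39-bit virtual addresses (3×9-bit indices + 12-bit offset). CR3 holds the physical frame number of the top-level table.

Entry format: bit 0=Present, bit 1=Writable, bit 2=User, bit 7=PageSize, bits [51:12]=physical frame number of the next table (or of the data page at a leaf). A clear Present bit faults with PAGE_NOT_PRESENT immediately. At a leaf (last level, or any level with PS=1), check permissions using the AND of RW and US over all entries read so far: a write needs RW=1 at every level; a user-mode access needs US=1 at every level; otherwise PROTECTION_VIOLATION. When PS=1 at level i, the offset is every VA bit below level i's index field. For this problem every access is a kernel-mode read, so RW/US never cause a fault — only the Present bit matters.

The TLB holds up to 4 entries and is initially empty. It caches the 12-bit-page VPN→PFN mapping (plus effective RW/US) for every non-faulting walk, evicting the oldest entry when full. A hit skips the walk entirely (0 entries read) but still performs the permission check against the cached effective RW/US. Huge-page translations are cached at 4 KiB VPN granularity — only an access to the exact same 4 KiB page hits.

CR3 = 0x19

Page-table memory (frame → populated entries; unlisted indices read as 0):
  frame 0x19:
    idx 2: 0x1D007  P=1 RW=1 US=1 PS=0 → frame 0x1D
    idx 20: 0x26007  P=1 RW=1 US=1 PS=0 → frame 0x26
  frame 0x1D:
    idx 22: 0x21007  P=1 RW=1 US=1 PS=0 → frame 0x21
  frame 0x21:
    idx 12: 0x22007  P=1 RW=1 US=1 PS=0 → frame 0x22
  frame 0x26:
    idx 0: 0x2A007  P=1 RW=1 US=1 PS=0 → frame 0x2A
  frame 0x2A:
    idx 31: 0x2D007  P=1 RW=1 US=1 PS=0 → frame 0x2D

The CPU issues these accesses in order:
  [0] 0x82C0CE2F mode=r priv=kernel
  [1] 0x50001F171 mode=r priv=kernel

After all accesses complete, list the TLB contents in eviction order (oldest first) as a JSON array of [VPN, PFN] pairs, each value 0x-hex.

Per-access translation:
#0 VA=0x82C0CE2F (r,kernel):
  lvl0: tbl 0x19, slot 2 ⇒ 0x1D007 (P1/RW1/US1/PS0)
  lvl1: tbl 0x1D, slot 22 ⇒ 0x21007 (P1/RW1/US1/PS0)
  lvl2: tbl 0x21, slot 12 ⇒ 0x22007 (P1/RW1/US1/PS0)
  → PA=0x22E2F  (3 entries read)
#1 VA=0x50001F171 (r,kernel):
  lvl0: tbl 0x19, slot 20 ⇒ 0x26007 (P1/RW1/US1/PS0)
  lvl1: tbl 0x26, slot 0 ⇒ 0x2A007 (P1/RW1/US1/PS0)
  lvl2: tbl 0x2A, slot 31 ⇒ 0x2D007 (P1/RW1/US1/PS0)
  → PA=0x2D171  (3 entries read)

TLB: [["0x82C0C", "0x22"], ["0x50001F", "0x2D"]]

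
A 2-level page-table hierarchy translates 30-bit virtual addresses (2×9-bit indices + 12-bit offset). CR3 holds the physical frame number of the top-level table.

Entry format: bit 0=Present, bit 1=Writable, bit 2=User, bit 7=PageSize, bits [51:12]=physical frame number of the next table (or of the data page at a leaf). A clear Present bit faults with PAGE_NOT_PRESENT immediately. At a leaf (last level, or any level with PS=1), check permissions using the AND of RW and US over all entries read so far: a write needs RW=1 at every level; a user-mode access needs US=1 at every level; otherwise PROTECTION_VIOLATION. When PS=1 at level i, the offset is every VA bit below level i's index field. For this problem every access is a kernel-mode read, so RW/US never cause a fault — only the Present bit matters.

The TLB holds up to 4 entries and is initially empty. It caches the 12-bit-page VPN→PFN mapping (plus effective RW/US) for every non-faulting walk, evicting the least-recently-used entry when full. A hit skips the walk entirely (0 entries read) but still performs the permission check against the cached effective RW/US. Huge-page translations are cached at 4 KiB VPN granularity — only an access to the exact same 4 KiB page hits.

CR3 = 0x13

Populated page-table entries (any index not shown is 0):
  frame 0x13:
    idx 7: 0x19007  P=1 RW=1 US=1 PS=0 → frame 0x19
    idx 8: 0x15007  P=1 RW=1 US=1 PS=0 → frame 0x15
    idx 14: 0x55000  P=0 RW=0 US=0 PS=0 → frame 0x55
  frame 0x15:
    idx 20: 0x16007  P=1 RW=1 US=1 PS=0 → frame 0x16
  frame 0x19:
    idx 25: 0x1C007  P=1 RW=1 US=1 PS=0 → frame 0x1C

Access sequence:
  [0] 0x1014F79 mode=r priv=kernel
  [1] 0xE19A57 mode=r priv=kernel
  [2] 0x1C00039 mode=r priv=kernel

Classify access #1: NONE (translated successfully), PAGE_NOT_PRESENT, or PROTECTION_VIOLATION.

Walk each access:
#0 VA=0x1014F79 (r,kernel):
  lvl0: tbl 0x13, slot 8 ⇒ 0x15007 (P1/RW1/US1/PS0)
  lvl1: tbl 0x15, slot 20 ⇒ 0x16007 (P1/RW1/US1/PS0)
  → PA=0x16F79  (2 entries read)
#1 VA=0xE19A57 (r,kernel):
  lvl0: tbl 0x13, slot 7 ⇒ 0x19007 (P1/RW1/US1/PS0)
  lvl1: tbl 0x19, slot 25 ⇒ 0x1C007 (P1/RW1/US1/PS0)
  → PA=0x1CA57  (2 entries read)
#2 VA=0x1C00039 (r,kernel):
  lvl0: tbl 0x13, slot 14 ⇒ 0x55000 (P0/RW0/US0/PS0)
  ✗ PAGE_NOT_PRESENT  [1 reads]

Access #1 fault: NONE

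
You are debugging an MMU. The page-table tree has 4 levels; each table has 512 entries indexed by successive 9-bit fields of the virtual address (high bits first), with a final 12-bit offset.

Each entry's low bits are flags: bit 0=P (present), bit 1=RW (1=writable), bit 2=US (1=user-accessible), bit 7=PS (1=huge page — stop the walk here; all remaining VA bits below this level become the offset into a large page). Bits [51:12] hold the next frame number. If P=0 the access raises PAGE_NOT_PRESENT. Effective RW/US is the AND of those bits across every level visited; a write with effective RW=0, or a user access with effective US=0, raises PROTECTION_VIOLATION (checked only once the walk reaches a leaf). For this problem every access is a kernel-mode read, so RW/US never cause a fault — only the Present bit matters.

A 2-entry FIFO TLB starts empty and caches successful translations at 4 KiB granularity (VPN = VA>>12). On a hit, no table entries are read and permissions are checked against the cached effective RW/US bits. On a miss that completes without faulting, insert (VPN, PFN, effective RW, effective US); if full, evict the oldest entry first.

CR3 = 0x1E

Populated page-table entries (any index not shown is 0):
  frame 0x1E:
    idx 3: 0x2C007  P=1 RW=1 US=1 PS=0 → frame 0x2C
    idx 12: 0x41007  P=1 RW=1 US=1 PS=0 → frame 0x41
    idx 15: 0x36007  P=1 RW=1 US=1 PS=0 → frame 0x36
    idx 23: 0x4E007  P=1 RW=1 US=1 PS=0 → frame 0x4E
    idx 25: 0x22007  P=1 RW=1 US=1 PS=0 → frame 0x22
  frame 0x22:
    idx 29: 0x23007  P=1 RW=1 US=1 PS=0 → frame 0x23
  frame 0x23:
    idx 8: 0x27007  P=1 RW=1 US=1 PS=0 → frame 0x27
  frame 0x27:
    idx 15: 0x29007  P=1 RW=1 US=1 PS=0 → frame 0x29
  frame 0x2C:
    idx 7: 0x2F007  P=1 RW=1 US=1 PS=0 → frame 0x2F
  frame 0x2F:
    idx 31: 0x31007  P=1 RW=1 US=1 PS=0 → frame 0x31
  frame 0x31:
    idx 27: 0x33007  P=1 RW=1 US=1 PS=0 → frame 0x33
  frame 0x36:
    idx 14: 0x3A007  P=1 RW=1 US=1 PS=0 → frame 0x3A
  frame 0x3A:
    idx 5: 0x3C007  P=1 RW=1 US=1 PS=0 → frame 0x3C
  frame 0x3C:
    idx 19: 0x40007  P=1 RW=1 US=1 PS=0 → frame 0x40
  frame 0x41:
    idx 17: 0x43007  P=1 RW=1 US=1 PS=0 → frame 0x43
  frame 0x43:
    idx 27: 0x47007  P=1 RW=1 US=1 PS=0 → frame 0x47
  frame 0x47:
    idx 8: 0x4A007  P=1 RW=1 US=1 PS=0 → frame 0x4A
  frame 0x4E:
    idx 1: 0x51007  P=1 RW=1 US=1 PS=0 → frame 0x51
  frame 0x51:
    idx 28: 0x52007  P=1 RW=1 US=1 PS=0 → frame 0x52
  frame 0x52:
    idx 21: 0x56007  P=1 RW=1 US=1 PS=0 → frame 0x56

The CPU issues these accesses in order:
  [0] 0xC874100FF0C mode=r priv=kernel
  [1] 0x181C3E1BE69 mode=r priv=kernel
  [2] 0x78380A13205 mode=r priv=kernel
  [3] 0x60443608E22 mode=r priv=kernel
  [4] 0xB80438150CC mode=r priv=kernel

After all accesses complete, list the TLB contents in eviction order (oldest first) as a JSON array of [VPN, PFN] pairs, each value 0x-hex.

Walk each access:
#0 VA=0xC874100FF0C (r,kernel):
  [0] read 0x1E idx=25: raw=0x22007 flags P=1 W=1 U=1 S=0
  [1] read 0x22 idx=29: raw=0x23007 flags P=1 W=1 U=1 S=0
  [2] read 0x23 idx=8: raw=0x27007 flags P=1 W=1 U=1 S=0
  [3] read 0x27 idx=15: raw=0x29007 flags P=1 W=1 U=1 S=0
  → PA=0x29F0C  (4 entries read)
#1 VA=0x181C3E1BE69 (r,kernel):
  [0] read 0x1E idx=3: raw=0x2C007 flags P=1 W=1 U=1 S=0
  [1] read 0x2C idx=7: raw=0x2F007 flags P=1 W=1 U=1 S=0
  [2] read 0x2F idx=31: raw=0x31007 flags P=1 W=1 U=1 S=0
  [3] read 0x31 idx=27: raw=0x33007 flags P=1 W=1 U=1 S=0
  → PA=0x33E69  (4 entries read)
#2 VA=0x78380A13205 (r,kernel):
  [0] read 0x1E idx=15: raw=0x36007 flags P=1 W=1 U=1 S=0
  [1] read 0x36 idx=14: raw=0x3A007 flags P=1 W=1 U=1 S=0
  [2] read 0x3A idx=5: raw=0x3C007 flags P=1 W=1 U=1 S=0
  [3] read 0x3C idx=19: raw=0x40007 flags P=1 W=1 U=1 S=0
  → PA=0x40205  (4 entries read)
#3 VA=0x60443608E22 (r,kernel):
  [0] read 0x1E idx=12: raw=0x41007 flags P=1 W=1 U=1 S=0
  [1] read 0x41 idx=17: raw=0x43007 flags P=1 W=1 U=1 S=0
  [2] read 0x43 idx=27: raw=0x47007 flags P=1 W=1 U=1 S=0
  [3] read 0x47 idx=8: raw=0x4A007 flags P=1 W=1 U=1 S=0
  → PA=0x4AE22  (4 entries read)
#4 VA=0xB80438150CC (r,kernel):
  [0] read 0x1E idx=23: raw=0x4E007 flags P=1 W=1 U=1 S=0
  [1] read 0x4E idx=1: raw=0x51007 flags P=1 W=1 U=1 S=0
  [2] read 0x51 idx=28: raw=0x52007 flags P=1 W=1 U=1 S=0
  [3] read 0x52 idx=21: raw=0x56007 flags P=1 W=1 U=1 S=0
  → PA=0x560CC  (4 entries read)

TLB: [["0x60443608", "0x4A"], ["0xB8043815", "0x56"]]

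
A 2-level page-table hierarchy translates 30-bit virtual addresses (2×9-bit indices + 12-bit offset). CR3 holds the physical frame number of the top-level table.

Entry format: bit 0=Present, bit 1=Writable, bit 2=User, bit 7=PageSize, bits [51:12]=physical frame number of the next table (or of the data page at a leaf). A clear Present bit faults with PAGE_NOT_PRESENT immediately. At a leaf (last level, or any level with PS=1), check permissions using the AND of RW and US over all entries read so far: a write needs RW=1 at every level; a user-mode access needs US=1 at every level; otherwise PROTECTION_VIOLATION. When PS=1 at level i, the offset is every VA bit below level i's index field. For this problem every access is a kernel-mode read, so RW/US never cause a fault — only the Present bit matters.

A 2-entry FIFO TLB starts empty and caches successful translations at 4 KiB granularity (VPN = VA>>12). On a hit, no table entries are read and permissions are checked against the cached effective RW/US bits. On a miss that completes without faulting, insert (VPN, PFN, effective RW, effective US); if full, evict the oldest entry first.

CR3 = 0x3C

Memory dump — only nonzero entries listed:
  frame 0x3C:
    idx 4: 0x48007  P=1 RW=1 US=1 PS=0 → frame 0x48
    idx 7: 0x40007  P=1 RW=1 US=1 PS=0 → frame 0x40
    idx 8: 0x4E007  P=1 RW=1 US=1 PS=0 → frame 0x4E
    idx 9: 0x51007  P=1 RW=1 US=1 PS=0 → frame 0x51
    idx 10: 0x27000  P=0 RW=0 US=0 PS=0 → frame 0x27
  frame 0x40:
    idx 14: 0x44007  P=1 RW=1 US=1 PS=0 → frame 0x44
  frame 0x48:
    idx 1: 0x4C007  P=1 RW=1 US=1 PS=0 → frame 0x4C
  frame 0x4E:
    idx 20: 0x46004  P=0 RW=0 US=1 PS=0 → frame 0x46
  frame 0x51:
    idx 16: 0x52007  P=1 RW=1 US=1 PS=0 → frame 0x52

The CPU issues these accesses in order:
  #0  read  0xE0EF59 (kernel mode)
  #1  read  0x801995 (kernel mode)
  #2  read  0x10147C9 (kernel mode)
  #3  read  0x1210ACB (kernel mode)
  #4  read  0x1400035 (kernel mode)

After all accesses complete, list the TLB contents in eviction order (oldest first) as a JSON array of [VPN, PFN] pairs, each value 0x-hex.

Per-access translation:
#0 VA=0xE0EF59 (r,kernel):
  L0: frame=0x3C idx=7 entry=0x40007 [P=1 RW=1 US=1 PS=0]
  L1: frame=0x40 idx=14 entry=0x44007 [P=1 RW=1 US=1 PS=0]
  → PA=0x44F59  (2 entries read)
#1 VA=0x801995 (r,kernel):
  L0: frame=0x3C idx=4 entry=0x48007 [P=1 RW=1 US=1 PS=0]
  L1: frame=0x48 idx=1 entry=0x4C007 [P=1 RW=1 US=1 PS=0]
  → PA=0x4C995  (2 entries read)
#2 VA=0x10147C9 (r,kernel):
  L0: frame=0x3C idx=8 entry=0x4E007 [P=1 RW=1 US=1 PS=0]
  L1: frame=0x4E idx=20 entry=0x46004 [P=0 RW=0 US=1 PS=0]
  → PAGE_NOT_PRESENT  (2 entries read)
#3 VA=0x1210ACB (r,kernel):
  L0: frame=0x3C idx=9 entry=0x51007 [P=1 RW=1 US=1 PS=0]
  L1: frame=0x51 idx=16 entry=0x52007 [P=1 RW=1 US=1 PS=0]
  → PA=0x52ACB  (2 entries read)
#4 VA=0x1400035 (r,kernel):
  L0: frame=0x3C idx=10 entry=0x27000 [P=0 RW=0 US=0 PS=0]
  → PAGE_NOT_PRESENT  (1 entries read)

TLB: [["0x801", "0x4C"], ["0x1210", "0x52"]]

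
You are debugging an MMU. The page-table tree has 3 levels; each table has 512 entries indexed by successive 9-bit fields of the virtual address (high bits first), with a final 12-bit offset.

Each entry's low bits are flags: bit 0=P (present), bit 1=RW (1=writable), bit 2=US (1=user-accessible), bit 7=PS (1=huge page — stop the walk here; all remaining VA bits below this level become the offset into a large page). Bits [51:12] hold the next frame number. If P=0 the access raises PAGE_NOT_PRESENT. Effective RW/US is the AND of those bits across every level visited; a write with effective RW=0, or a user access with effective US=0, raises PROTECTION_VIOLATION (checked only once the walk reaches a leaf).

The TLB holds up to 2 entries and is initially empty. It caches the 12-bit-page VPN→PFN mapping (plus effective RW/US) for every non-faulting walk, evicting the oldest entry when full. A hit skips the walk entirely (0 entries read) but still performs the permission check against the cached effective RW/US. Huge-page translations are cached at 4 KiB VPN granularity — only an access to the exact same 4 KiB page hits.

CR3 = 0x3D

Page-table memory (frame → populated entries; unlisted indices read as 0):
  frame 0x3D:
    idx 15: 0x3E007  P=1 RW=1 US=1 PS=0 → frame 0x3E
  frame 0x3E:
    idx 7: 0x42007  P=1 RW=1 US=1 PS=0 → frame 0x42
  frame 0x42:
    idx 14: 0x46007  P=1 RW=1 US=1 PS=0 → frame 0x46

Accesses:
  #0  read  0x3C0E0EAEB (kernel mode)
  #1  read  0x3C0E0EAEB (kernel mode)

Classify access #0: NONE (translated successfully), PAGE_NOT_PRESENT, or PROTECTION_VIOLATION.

Trace:
#0 VA=0x3C0E0EAEB (r,kernel):
  [0] read 0x3D idx=15: raw=0x3E007 flags P=1 W=1 U=1 S=0
  [1] read 0x3E idx=7: raw=0x42007 flags P=1 W=1 U=1 S=0
  [2] read 0x42 idx=14: raw=0x46007 flags P=1 W=1 U=1 S=0
  ⇒ phys 0x46AEB  [3 reads]
#1 VA=0x3C0E0EAEB (r,kernel):
  TLB hit vpn=0x3C0E0E → PA=0x46AEB

Access #0 fault: NONE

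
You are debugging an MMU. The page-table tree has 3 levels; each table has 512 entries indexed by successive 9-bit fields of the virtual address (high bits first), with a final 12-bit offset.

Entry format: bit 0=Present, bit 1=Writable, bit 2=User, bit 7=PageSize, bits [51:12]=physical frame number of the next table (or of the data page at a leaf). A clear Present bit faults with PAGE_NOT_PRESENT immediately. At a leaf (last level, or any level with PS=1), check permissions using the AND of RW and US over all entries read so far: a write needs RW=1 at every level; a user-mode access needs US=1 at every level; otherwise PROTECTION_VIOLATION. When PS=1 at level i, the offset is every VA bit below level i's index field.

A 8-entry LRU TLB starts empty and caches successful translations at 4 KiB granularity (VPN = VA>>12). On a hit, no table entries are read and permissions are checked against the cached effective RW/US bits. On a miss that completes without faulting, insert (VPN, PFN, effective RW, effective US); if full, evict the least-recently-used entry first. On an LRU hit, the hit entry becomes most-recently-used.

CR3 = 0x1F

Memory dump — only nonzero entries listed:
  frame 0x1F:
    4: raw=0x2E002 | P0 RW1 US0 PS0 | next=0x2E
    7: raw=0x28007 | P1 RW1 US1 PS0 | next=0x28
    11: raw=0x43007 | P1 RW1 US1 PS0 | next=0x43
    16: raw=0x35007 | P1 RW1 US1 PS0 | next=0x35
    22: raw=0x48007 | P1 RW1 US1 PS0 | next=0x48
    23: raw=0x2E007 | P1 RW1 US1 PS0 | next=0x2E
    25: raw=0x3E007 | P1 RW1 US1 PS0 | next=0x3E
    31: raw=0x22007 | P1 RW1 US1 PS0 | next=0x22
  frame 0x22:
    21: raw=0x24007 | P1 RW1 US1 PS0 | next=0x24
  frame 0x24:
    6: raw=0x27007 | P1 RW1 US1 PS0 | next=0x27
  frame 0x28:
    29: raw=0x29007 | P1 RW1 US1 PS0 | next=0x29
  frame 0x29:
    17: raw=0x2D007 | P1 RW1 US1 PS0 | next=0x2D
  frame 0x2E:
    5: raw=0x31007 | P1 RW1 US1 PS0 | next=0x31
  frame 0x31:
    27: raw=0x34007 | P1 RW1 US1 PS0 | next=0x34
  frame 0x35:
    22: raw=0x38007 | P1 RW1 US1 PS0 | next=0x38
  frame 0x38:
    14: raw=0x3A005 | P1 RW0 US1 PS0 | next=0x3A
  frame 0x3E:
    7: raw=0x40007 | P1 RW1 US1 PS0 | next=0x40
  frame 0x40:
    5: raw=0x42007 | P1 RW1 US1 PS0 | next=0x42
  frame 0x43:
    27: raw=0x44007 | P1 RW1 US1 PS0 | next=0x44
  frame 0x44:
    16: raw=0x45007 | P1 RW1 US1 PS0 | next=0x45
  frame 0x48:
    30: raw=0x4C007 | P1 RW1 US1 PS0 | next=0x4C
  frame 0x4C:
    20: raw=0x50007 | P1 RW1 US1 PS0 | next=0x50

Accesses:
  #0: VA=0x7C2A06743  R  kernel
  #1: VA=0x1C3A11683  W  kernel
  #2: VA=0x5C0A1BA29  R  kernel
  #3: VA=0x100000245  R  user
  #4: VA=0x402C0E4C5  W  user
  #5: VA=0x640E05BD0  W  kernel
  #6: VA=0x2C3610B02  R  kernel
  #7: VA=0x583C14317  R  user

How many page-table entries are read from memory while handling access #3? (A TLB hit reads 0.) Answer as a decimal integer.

Trace:
#0 VA=0x7C2A06743 (r,kernel):
  L0: frame=0x1F idx=31 entry=0x22007 [P=1 RW=1 US=1 PS=0]
  L1: frame=0x22 idx=21 entry=0x24007 [P=1 RW=1 US=1 PS=0]
  L2: frame=0x24 idx=6 entry=0x27007 [P=1 RW=1 US=1 PS=0]
  → PA=0x27743  (3 entries read)
#1 VA=0x1C3A11683 (w,kernel):
  L0: frame=0x1F idx=7 entry=0x28007 [P=1 RW=1 US=1 PS=0]
  L1: frame=0x28 idx=29 entry=0x29007 [P=1 RW=1 US=1 PS=0]
  L2: frame=0x29 idx=17 entry=0x2D007 [P=1 RW=1 US=1 PS=0]
  → PA=0x2D683  (3 entries read)
#2 VA=0x5C0A1BA29 (r,kernel):
  L0: frame=0x1F idx=23 entry=0x2E007 [P=1 RW=1 US=1 PS=0]
  L1: frame=0x2E idx=5 entry=0x31007 [P=1 RW=1 US=1 PS=0]
  L2: frame=0x31 idx=27 entry=0x34007 [P=1 RW=1 US=1 PS=0]
  → PA=0x34A29  (3 entries read)
#3 VA=0x100000245 (r,user):
  L0: frame=0x1F idx=4 entry=0x2E002 [P=0 RW=1 US=0 PS=0]
  → PAGE_NOT_PRESENT  (1 entries read)
#4 VA=0x402C0E4C5 (w,user):
  L0: frame=0x1F idx=16 entry=0x35007 [P=1 RW=1 US=1 PS=0]
  L1: frame=0x35 idx=22 entry=0x38007 [P=1 RW=1 US=1 PS=0]
  L2: frame=0x38 idx=14 entry=0x3A005 [P=1 RW=0 US=1 PS=0]
  → PROTECTION_VIOLATION  (3 entries read)
#5 VA=0x640E05BD0 (w,kernel):
  L0: frame=0x1F idx=25 entry=0x3E007 [P=1 RW=1 US=1 PS=0]
  L1: frame=0x3E idx=7 entry=0x40007 [P=1 RW=1 US=1 PS=0]
  L2: frame=0x40 idx=5 entry=0x42007 [P=1 RW=1 US=1 PS=0]
  → PA=0x42BD0  (3 entries read)
#6 VA=0x2C3610B02 (r,kernel):
  L0: frame=0x1F idx=11 entry=0x43007 [P=1 RW=1 US=1 PS=0]
  L1: frame=0x43 idx=27 entry=0x44007 [P=1 RW=1 US=1 PS=0]
  L2: frame=0x44 idx=16 entry=0x45007 [P=1 RW=1 US=1 PS=0]
  → PA=0x45B02  (3 entries read)
#7 VA=0x583C14317 (r,user):
  L0: frame=0x1F idx=22 entry=0x48007 [P=1 RW=1 US=1 PS=0]
  L1: frame=0x48 idx=30 entry=0x4C007 [P=1 RW=1 US=1 PS=0]
  L2: frame=0x4C idx=20 entry=0x50007 [P=1 RW=1 US=1 PS=0]
  → PA=0x50317  (3 entries read)

Entries read for #3: 1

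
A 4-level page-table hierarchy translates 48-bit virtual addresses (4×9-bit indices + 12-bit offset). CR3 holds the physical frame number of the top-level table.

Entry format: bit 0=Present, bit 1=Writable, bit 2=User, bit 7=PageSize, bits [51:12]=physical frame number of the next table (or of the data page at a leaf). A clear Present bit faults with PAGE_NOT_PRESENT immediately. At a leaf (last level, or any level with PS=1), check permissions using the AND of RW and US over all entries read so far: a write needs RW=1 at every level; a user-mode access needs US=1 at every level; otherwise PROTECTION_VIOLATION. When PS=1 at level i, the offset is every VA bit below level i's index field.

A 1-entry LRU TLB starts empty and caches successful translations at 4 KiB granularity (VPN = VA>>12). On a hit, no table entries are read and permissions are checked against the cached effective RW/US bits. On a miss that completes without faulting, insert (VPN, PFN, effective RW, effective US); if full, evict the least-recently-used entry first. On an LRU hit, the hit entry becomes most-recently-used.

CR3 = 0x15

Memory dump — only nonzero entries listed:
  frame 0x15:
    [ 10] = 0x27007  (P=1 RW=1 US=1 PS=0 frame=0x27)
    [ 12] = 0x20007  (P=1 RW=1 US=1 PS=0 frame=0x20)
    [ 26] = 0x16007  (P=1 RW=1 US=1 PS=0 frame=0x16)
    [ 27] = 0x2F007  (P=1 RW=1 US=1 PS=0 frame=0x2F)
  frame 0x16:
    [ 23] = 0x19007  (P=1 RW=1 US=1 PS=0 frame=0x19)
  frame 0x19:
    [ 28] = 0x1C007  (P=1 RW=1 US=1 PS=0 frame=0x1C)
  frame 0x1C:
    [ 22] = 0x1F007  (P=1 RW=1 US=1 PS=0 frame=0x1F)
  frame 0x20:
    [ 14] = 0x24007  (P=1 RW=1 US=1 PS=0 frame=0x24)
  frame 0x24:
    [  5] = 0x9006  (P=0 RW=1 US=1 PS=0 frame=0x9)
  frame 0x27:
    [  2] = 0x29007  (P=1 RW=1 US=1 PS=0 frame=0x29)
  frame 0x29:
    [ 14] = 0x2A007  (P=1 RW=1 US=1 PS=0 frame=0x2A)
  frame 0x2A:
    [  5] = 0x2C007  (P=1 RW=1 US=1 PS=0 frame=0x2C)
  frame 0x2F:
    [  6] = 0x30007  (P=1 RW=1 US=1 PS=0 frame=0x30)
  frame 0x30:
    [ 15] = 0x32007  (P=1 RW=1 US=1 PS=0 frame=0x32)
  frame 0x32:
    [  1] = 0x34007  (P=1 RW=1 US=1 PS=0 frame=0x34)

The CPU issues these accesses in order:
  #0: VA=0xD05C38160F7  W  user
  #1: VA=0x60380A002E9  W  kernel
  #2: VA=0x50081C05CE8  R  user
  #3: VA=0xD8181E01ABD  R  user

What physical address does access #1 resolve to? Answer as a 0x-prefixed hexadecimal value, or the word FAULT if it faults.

Trace:
#0 VA=0xD05C38160F7 (w,user):
  [0] read 0x15 idx=26: raw=0x16007 flags P=1 W=1 U=1 S=0
  [1] read 0x16 idx=23: raw=0x19007 flags P=1 W=1 U=1 S=0
  [2] read 0x19 idx=28: raw=0x1C007 flags P=1 W=1 U=1 S=0
  [3] read 0x1C idx=22: raw=0x1F007 flags P=1 W=1 U=1 S=0
  ⇒ phys 0x1F0F7  [4 reads]
#1 VA=0x60380A002E9 (w,kernel):
  [0] read 0x15 idx=12: raw=0x20007 flags P=1 W=1 U=1 S=0
  [1] read 0x20 idx=14: raw=0x24007 flags P=1 W=1 U=1 S=0
  [2] read 0x24 idx=5: raw=0x9006 flags P=0 W=1 U=1 S=0
  ⇒ fault: PAGE_NOT_PRESENT  — 3 lookups
#2 VA=0x50081C05CE8 (r,user):
  [0] read 0x15 idx=10: raw=0x27007 flags P=1 W=1 U=1 S=0
  [1] read 0x27 idx=2: raw=0x29007 flags P=1 W=1 U=1 S=0
  [2] read 0x29 idx=14: raw=0x2A007 flags P=1 W=1 U=1 S=0
  [3] read 0x2A idx=5: raw=0x2C007 flags P=1 W=1 U=1 S=0
  ⇒ phys 0x2CCE8  [4 reads]
#3 VA=0xD8181E01ABD (r,user):
  [0] read 0x15 idx=27: raw=0x2F007 flags P=1 W=1 U=1 S=0
  [1] read 0x2F idx=6: raw=0x30007 flags P=1 W=1 U=1 S=0
  [2] read 0x30 idx=15: raw=0x32007 flags P=1 W=1 U=1 S=0
  [3] read 0x32 idx=1: raw=0x34007 flags P=1 W=1 U=1 S=0
  ⇒ phys 0x34ABD  [4 reads]

Access #1 PA: FAULT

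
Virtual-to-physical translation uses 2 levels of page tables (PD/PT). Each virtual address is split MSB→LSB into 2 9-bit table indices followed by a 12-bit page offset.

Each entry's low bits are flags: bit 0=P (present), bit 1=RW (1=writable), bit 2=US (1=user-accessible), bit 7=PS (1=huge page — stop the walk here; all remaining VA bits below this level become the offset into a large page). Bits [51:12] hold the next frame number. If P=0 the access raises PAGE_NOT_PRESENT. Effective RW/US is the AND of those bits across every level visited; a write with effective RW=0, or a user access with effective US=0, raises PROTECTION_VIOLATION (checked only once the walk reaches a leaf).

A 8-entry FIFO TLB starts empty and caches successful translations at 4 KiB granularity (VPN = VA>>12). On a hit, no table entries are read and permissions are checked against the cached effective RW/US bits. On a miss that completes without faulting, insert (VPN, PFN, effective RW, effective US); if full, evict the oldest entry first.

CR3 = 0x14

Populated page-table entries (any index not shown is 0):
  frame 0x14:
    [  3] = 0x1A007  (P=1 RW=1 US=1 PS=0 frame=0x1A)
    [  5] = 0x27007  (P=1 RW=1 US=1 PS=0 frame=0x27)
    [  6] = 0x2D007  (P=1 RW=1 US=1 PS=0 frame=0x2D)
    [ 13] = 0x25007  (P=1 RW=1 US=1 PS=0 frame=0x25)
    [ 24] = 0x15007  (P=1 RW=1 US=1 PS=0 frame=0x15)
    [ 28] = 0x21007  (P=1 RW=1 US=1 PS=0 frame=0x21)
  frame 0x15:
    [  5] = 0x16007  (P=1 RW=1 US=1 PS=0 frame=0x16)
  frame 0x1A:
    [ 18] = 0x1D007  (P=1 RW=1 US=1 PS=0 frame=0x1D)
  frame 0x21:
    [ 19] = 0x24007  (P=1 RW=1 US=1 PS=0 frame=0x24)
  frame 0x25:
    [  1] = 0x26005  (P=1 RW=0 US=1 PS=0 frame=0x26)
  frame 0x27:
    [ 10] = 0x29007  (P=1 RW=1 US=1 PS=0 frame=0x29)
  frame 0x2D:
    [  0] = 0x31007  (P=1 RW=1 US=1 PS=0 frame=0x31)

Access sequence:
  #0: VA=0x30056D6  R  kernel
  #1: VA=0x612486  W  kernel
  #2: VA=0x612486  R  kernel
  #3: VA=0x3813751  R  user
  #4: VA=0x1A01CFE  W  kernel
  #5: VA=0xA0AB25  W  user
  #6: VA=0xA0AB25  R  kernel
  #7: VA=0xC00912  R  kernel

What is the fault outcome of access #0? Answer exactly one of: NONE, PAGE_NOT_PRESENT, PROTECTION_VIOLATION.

Walk each access:
#0 VA=0x30056D6 (r,kernel):
  [0] read 0x14 idx=24: raw=0x15007 flags P=1 W=1 U=1 S=0
  [1] read 0x15 idx=5: raw=0x16007 flags P=1 W=1 U=1 S=0
  ⇒ phys 0x166D6  [2 reads]
#1 VA=0x612486 (w,kernel):
  [0] read 0x14 idx=3: raw=0x1A007 flags P=1 W=1 U=1 S=0
  [1] read 0x1A idx=18: raw=0x1D007 flags P=1 W=1 U=1 S=0
  ⇒ phys 0x1D486  [2 reads]
#2 VA=0x612486 (r,kernel):
  TLB hit vpn=0x612 → PA=0x1D486
#3 VA=0x3813751 (r,user):
  [0] read 0x14 idx=28: raw=0x21007 flags P=1 W=1 U=1 S=0
  [1] read 0x21 idx=19: raw=0x24007 flags P=1 W=1 U=1 S=0
  ⇒ phys 0x24751  [2 reads]
#4 VA=0x1A01CFE (w,kernel):
  [0] read 0x14 idx=13: raw=0x25007 flags P=1 W=1 U=1 S=0
  [1] read 0x25 idx=1: raw=0x26005 flags P=1 W=0 U=1 S=0
  → PROTECTION_VIOLATION  (2 entries read)
#5 VA=0xA0AB25 (w,user):
  [0] read 0x14 idx=5: raw=0x27007 flags P=1 W=1 U=1 S=0
  [1] read 0x27 idx=10: raw=0x29007 flags P=1 W=1 U=1 S=0
  ⇒ phys 0x29B25  [2 reads]
#6 VA=0xA0AB25 (r,kernel):
  TLB hit vpn=0xA0A → PA=0x29B25
#7 VA=0xC00912 (r,kernel):
  [0] read 0x14 idx=6: raw=0x2D007 flags P=1 W=1 U=1 S=0
  [1] read 0x2D idx=0: raw=0x31007 flags P=1 W=1 U=1 S=0
  ⇒ phys 0x31912  [2 reads]

Access #0 fault: NONE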